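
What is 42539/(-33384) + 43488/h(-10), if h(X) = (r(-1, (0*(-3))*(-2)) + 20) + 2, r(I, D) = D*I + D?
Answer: 725433767/367224 ≈ 1975.5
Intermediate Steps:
r(I, D) = D + D*I
h(X) = 22 (h(X) = (((0*(-3))*(-2))*(1 - 1) + 20) + 2 = ((0*(-2))*0 + 20) + 2 = (0*0 + 20) + 2 = (0 + 20) + 2 = 20 + 2 = 22)
42539/(-33384) + 43488/h(-10) = 42539/(-33384) + 43488/22 = 42539*(-1/33384) + 43488*(1/22) = -42539/33384 + 21744/11 = 725433767/367224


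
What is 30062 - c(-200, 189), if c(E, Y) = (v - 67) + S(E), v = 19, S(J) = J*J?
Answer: -9890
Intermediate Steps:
S(J) = J**2
c(E, Y) = -48 + E**2 (c(E, Y) = (19 - 67) + E**2 = -48 + E**2)
30062 - c(-200, 189) = 30062 - (-48 + (-200)**2) = 30062 - (-48 + 40000) = 30062 - 1*39952 = 30062 - 39952 = -9890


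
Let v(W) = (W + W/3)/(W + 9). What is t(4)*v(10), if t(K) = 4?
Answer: 160/57 ≈ 2.8070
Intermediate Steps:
v(W) = 4*W/(3*(9 + W)) (v(W) = (W + W*(1/3))/(9 + W) = (W + W/3)/(9 + W) = (4*W/3)/(9 + W) = 4*W/(3*(9 + W)))
t(4)*v(10) = 4*((4/3)*10/(9 + 10)) = 4*((4/3)*10/19) = 4*((4/3)*10*(1/19)) = 4*(40/57) = 160/57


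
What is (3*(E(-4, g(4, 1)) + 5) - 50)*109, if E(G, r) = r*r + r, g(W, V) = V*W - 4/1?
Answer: -3815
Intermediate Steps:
g(W, V) = -4 + V*W (g(W, V) = V*W - 4*1 = V*W - 4 = -4 + V*W)
E(G, r) = r + r**2 (E(G, r) = r**2 + r = r + r**2)
(3*(E(-4, g(4, 1)) + 5) - 50)*109 = (3*((-4 + 1*4)*(1 + (-4 + 1*4)) + 5) - 50)*109 = (3*((-4 + 4)*(1 + (-4 + 4)) + 5) - 50)*109 = (3*(0*(1 + 0) + 5) - 50)*109 = (3*(0*1 + 5) - 50)*109 = (3*(0 + 5) - 50)*109 = (3*5 - 50)*109 = (15 - 50)*109 = -35*109 = -3815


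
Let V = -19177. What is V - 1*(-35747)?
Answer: 16570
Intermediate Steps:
V - 1*(-35747) = -19177 - 1*(-35747) = -19177 + 35747 = 16570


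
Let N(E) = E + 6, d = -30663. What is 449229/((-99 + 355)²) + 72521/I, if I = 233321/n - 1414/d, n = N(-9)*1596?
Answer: -25724423831466975/17348960780288 ≈ -1482.8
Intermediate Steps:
N(E) = 6 + E
n = -4788 (n = (6 - 9)*1596 = -3*1596 = -4788)
I = -264724133/5437572 (I = 233321/(-4788) - 1414/(-30663) = 233321*(-1/4788) - 1414*(-1/30663) = -233321/4788 + 1414/30663 = -264724133/5437572 ≈ -48.684)
449229/((-99 + 355)²) + 72521/I = 449229/((-99 + 355)²) + 72521/(-264724133/5437572) = 449229/(256²) + 72521*(-5437572/264724133) = 449229/65536 - 394338159012/264724133 = -25724423831466975/17348960780288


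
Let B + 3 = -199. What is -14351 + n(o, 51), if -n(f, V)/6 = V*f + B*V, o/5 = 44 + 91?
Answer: -159089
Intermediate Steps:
B = -202 (B = -3 - 199 = -202)
o = 675 (o = 5*(44 + 91) = 5*135 = 675)
n(f, V) = 1212*V - 6*V*f (n(f, V) = -6*(V*f - 202*V) = -6*(-202*V + V*f) = 1212*V - 6*V*f)
-14351 + n(o, 51) = -14351 + 6*51*(202 - 1*675) = -14351 + 6*51*(202 - 675) = -14351 + 6*51*(-473) = -14351 - 144738 = -159089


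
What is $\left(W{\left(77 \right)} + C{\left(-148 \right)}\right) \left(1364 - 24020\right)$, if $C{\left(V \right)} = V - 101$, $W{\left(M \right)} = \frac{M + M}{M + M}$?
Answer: $5618688$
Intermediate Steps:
$W{\left(M \right)} = 1$ ($W{\left(M \right)} = \frac{2 M}{2 M} = 2 M \frac{1}{2 M} = 1$)
$C{\left(V \right)} = -101 + V$
$\left(W{\left(77 \right)} + C{\left(-148 \right)}\right) \left(1364 - 24020\right) = \left(1 - 249\right) \left(1364 - 24020\right) = \left(1 - 249\right) \left(-22656\right) = \left(-248\right) \left(-22656\right) = 5618688$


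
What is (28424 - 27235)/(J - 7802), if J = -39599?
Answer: -1189/47401 ≈ -0.025084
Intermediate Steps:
(28424 - 27235)/(J - 7802) = (28424 - 27235)/(-39599 - 7802) = 1189/(-47401) = 1189*(-1/47401) = -1189/47401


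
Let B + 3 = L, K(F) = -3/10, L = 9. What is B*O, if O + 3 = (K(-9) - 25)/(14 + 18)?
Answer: -3639/160 ≈ -22.744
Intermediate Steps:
K(F) = -3/10 (K(F) = -3*⅒ = -3/10)
O = -1213/320 (O = -3 + (-3/10 - 25)/(14 + 18) = -3 - 253/10/32 = -3 - 253/10*1/32 = -3 - 253/320 = -1213/320 ≈ -3.7906)
B = 6 (B = -3 + 9 = 6)
B*O = 6*(-1213/320) = -3639/160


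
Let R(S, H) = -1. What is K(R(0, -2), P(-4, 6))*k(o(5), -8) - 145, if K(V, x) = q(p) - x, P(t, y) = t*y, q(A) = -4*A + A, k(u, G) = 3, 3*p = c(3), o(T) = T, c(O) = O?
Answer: -82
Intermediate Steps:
p = 1 (p = (⅓)*3 = 1)
q(A) = -3*A
K(V, x) = -3 - x (K(V, x) = -3*1 - x = -3 - x)
K(R(0, -2), P(-4, 6))*k(o(5), -8) - 145 = (-3 - (-4)*6)*3 - 145 = (-3 - 1*(-24))*3 - 145 = (-3 + 24)*3 - 145 = 21*3 - 145 = 63 - 145 = -82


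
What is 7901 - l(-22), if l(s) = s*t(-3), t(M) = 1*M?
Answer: 7835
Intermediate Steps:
t(M) = M
l(s) = -3*s (l(s) = s*(-3) = -3*s)
7901 - l(-22) = 7901 - (-3)*(-22) = 7901 - 1*66 = 7901 - 66 = 7835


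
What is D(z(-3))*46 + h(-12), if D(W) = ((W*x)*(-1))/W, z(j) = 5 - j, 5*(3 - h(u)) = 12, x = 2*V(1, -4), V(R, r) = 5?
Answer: -2297/5 ≈ -459.40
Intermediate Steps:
x = 10 (x = 2*5 = 10)
h(u) = 3/5 (h(u) = 3 - 1/5*12 = 3 - 12/5 = 3/5)
D(W) = -10 (D(W) = ((W*10)*(-1))/W = ((10*W)*(-1))/W = (-10*W)/W = -10)
D(z(-3))*46 + h(-12) = -10*46 + 3/5 = -460 + 3/5 = -2297/5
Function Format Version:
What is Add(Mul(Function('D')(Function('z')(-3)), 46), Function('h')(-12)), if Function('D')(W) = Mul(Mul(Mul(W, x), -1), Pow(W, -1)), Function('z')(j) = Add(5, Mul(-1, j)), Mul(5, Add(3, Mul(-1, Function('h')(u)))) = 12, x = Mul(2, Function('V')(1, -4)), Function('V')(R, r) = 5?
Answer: Rational(-2297, 5) ≈ -459.40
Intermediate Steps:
x = 10 (x = Mul(2, 5) = 10)
Function('h')(u) = Rational(3, 5) (Function('h')(u) = Add(3, Mul(Rational(-1, 5), 12)) = Add(3, Rational(-12, 5)) = Rational(3, 5))
Function('D')(W) = -10 (Function('D')(W) = Mul(Mul(Mul(W, 10), -1), Pow(W, -1)) = Mul(Mul(Mul(10, W), -1), Pow(W, -1)) = Mul(Mul(-10, W), Pow(W, -1)) = -10)
Add(Mul(Function('D')(Function('z')(-3)), 46), Function('h')(-12)) = Add(Mul(-10, 46), Rational(3, 5)) = Add(-460, Rational(3, 5)) = Rational(-2297, 5)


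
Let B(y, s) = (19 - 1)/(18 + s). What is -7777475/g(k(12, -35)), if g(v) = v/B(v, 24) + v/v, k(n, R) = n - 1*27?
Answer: 7777475/34 ≈ 2.2875e+5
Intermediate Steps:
B(y, s) = 18/(18 + s)
k(n, R) = -27 + n (k(n, R) = n - 27 = -27 + n)
g(v) = 1 + 7*v/3 (g(v) = v/((18/(18 + 24))) + v/v = v/((18/42)) + 1 = v/((18*(1/42))) + 1 = v/(3/7) + 1 = v*(7/3) + 1 = 7*v/3 + 1 = 1 + 7*v/3)
-7777475/g(k(12, -35)) = -7777475/(1 + 7*(-27 + 12)/3) = -7777475/(1 + (7/3)*(-15)) = -7777475/(1 - 35) = -7777475/(-34) = -7777475*(-1/34) = 7777475/34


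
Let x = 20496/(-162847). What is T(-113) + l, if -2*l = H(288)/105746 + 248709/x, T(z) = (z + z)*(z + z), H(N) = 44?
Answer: 750712389286961/722456672 ≈ 1.0391e+6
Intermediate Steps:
x = -20496/162847 (x = 20496*(-1/162847) = -20496/162847 ≈ -0.12586)
T(z) = 4*z² (T(z) = (2*z)*(2*z) = 4*z²)
l = 713812192307889/722456672 (l = -(44/105746 + 248709/(-20496/162847))/2 = -(44*(1/105746) + 248709*(-162847/20496))/2 = -(22/52873 - 13500504841/6832)/2 = -½*(-713812192307889/361228336) = 713812192307889/722456672 ≈ 9.8804e+5)
T(-113) + l = 4*(-113)² + 713812192307889/722456672 = 4*12769 + 713812192307889/722456672 = 51076 + 713812192307889/722456672 = 750712389286961/722456672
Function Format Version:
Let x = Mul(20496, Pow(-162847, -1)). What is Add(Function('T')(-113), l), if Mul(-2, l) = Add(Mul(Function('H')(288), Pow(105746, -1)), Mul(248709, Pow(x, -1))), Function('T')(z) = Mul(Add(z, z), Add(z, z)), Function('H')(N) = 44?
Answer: Rational(750712389286961, 722456672) ≈ 1.0391e+6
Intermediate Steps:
x = Rational(-20496, 162847) (x = Mul(20496, Rational(-1, 162847)) = Rational(-20496, 162847) ≈ -0.12586)
Function('T')(z) = Mul(4, Pow(z, 2)) (Function('T')(z) = Mul(Mul(2, z), Mul(2, z)) = Mul(4, Pow(z, 2)))
l = Rational(713812192307889, 722456672) (l = Mul(Rational(-1, 2), Add(Mul(44, Pow(105746, -1)), Mul(248709, Pow(Rational(-20496, 162847), -1)))) = Mul(Rational(-1, 2), Add(Mul(44, Rational(1, 105746)), Mul(248709, Rational(-162847, 20496)))) = Mul(Rational(-1, 2), Add(Rational(22, 52873), Rational(-13500504841, 6832))) = Mul(Rational(-1, 2), Rational(-713812192307889, 361228336)) = Rational(713812192307889, 722456672) ≈ 9.8804e+5)
Add(Function('T')(-113), l) = Add(Mul(4, Pow(-113, 2)), Rational(713812192307889, 722456672)) = Add(Mul(4, 12769), Rational(713812192307889, 722456672)) = Add(51076, Rational(713812192307889, 722456672)) = Rational(750712389286961, 722456672)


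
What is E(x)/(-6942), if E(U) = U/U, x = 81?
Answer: -1/6942 ≈ -0.00014405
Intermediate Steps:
E(U) = 1
E(x)/(-6942) = 1/(-6942) = 1*(-1/6942) = -1/6942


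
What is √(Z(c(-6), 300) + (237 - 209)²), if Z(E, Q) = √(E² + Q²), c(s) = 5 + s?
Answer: √(784 + √90001) ≈ 32.924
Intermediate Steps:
√(Z(c(-6), 300) + (237 - 209)²) = √(√((5 - 6)² + 300²) + (237 - 209)²) = √(√((-1)² + 90000) + 28²) = √(√(1 + 90000) + 784) = √(√90001 + 784) = √(784 + √90001)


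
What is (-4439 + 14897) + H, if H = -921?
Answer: 9537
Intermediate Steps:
(-4439 + 14897) + H = (-4439 + 14897) - 921 = 10458 - 921 = 9537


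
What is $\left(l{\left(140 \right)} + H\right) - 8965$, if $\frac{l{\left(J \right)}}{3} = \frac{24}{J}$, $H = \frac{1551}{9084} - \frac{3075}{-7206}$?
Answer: $- \frac{1140941444551}{127281980} \approx -8963.9$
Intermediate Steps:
$H = \frac{2172767}{3636628}$ ($H = 1551 \cdot \frac{1}{9084} - - \frac{1025}{2402} = \frac{517}{3028} + \frac{1025}{2402} = \frac{2172767}{3636628} \approx 0.59747$)
$l{\left(J \right)} = \frac{72}{J}$ ($l{\left(J \right)} = 3 \frac{24}{J} = \frac{72}{J}$)
$\left(l{\left(140 \right)} + H\right) - 8965 = \left(\frac{72}{140} + \frac{2172767}{3636628}\right) - 8965 = \left(72 \cdot \frac{1}{140} + \frac{2172767}{3636628}\right) - 8965 = \left(\frac{18}{35} + \frac{2172767}{3636628}\right) - 8965 = \frac{141506149}{127281980} - 8965 = - \frac{1140941444551}{127281980}$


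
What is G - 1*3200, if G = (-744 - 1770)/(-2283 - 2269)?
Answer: -7281943/2276 ≈ -3199.4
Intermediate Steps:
G = 1257/2276 (G = -2514/(-4552) = -2514*(-1/4552) = 1257/2276 ≈ 0.55228)
G - 1*3200 = 1257/2276 - 1*3200 = 1257/2276 - 3200 = -7281943/2276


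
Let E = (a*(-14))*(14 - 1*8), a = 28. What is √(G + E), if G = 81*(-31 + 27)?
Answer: 2*I*√669 ≈ 51.73*I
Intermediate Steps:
G = -324 (G = 81*(-4) = -324)
E = -2352 (E = (28*(-14))*(14 - 1*8) = -392*(14 - 8) = -392*6 = -2352)
√(G + E) = √(-324 - 2352) = √(-2676) = 2*I*√669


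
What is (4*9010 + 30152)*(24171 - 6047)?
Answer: 1199663808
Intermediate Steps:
(4*9010 + 30152)*(24171 - 6047) = (36040 + 30152)*18124 = 66192*18124 = 1199663808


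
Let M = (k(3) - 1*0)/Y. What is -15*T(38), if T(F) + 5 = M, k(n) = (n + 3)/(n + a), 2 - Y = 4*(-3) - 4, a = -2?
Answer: 70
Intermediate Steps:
Y = 18 (Y = 2 - (4*(-3) - 4) = 2 - (-12 - 4) = 2 - 1*(-16) = 2 + 16 = 18)
k(n) = (3 + n)/(-2 + n) (k(n) = (n + 3)/(n - 2) = (3 + n)/(-2 + n))
M = ⅓ (M = ((3 + 3)/(-2 + 3) - 1*0)/18 = (6/1 + 0)*(1/18) = (1*6 + 0)*(1/18) = (6 + 0)*(1/18) = 6*(1/18) = ⅓ ≈ 0.33333)
T(F) = -14/3 (T(F) = -5 + ⅓ = -14/3)
-15*T(38) = -15*(-14/3) = 70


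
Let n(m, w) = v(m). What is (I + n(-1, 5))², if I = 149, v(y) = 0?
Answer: 22201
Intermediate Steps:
n(m, w) = 0
(I + n(-1, 5))² = (149 + 0)² = 149² = 22201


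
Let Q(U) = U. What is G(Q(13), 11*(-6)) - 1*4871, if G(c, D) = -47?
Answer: -4918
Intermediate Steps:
G(Q(13), 11*(-6)) - 1*4871 = -47 - 1*4871 = -47 - 4871 = -4918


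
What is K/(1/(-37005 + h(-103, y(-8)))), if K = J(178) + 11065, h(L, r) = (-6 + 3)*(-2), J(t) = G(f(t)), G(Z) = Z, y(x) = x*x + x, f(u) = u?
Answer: -415979757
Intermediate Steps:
y(x) = x + x² (y(x) = x² + x = x + x²)
J(t) = t
h(L, r) = 6 (h(L, r) = -3*(-2) = 6)
K = 11243 (K = 178 + 11065 = 11243)
K/(1/(-37005 + h(-103, y(-8)))) = 11243/(1/(-37005 + 6)) = 11243/(1/(-36999)) = 11243/(-1/36999) = 11243*(-36999) = -415979757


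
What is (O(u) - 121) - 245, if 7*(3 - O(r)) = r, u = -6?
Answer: -2535/7 ≈ -362.14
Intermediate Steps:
O(r) = 3 - r/7
(O(u) - 121) - 245 = ((3 - ⅐*(-6)) - 121) - 245 = ((3 + 6/7) - 121) - 245 = (27/7 - 121) - 245 = -820/7 - 245 = -2535/7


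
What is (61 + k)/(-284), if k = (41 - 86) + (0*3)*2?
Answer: -4/71 ≈ -0.056338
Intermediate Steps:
k = -45 (k = -45 + 0*2 = -45 + 0 = -45)
(61 + k)/(-284) = (61 - 45)/(-284) = -1/284*16 = -4/71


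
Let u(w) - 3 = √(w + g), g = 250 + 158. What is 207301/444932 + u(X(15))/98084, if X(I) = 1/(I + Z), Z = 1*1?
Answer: 1270890380/2727544393 + √6529/392336 ≈ 0.46615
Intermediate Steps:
g = 408
Z = 1
X(I) = 1/(1 + I) (X(I) = 1/(I + 1) = 1/(1 + I))
u(w) = 3 + √(408 + w) (u(w) = 3 + √(w + 408) = 3 + √(408 + w))
207301/444932 + u(X(15))/98084 = 207301/444932 + (3 + √(408 + 1/(1 + 15)))/98084 = 207301*(1/444932) + (3 + √(408 + 1/16))*(1/98084) = 207301/444932 + (3 + √(408 + 1/16))*(1/98084) = 207301/444932 + (3 + √(6529/16))*(1/98084) = 207301/444932 + (3 + √6529/4)*(1/98084) = 207301/444932 + (3/98084 + √6529/392336) = 1270890380/2727544393 + √6529/392336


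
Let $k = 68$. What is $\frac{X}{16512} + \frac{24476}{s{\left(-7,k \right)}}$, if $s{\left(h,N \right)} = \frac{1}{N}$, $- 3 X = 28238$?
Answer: $\frac{41223052505}{24768} \approx 1.6644 \cdot 10^{6}$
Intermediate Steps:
$X = - \frac{28238}{3}$ ($X = \left(- \frac{1}{3}\right) 28238 = - \frac{28238}{3} \approx -9412.7$)
$\frac{X}{16512} + \frac{24476}{s{\left(-7,k \right)}} = - \frac{28238}{3 \cdot 16512} + \frac{24476}{\frac{1}{68}} = \left(- \frac{28238}{3}\right) \frac{1}{16512} + 24476 \frac{1}{\frac{1}{68}} = - \frac{14119}{24768} + 24476 \cdot 68 = - \frac{14119}{24768} + 1664368 = \frac{41223052505}{24768}$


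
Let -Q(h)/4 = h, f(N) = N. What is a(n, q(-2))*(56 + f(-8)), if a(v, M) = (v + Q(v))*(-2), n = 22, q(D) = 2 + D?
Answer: 6336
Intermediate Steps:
Q(h) = -4*h
a(v, M) = 6*v (a(v, M) = (v - 4*v)*(-2) = -3*v*(-2) = 6*v)
a(n, q(-2))*(56 + f(-8)) = (6*22)*(56 - 8) = 132*48 = 6336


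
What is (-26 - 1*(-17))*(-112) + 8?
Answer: 1016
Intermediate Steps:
(-26 - 1*(-17))*(-112) + 8 = (-26 + 17)*(-112) + 8 = -9*(-112) + 8 = 1008 + 8 = 1016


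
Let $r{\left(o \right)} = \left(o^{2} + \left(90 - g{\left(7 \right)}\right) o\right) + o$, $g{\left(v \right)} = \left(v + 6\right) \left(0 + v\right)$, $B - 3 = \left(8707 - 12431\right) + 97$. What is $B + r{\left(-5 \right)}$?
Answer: $-3599$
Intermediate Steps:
$B = -3624$ ($B = 3 + \left(\left(8707 - 12431\right) + 97\right) = 3 + \left(-3724 + 97\right) = 3 - 3627 = -3624$)
$g{\left(v \right)} = v \left(6 + v\right)$ ($g{\left(v \right)} = \left(6 + v\right) v = v \left(6 + v\right)$)
$r{\left(o \right)} = o^{2}$ ($r{\left(o \right)} = \left(o^{2} + \left(90 - 7 \left(6 + 7\right)\right) o\right) + o = \left(o^{2} + \left(90 - 7 \cdot 13\right) o\right) + o = \left(o^{2} + \left(90 - 91\right) o\right) + o = \left(o^{2} - o\right) + o = o^{2}$)
$B + r{\left(-5 \right)} = -3624 + \left(-5\right)^{2} = -3624 + 25 = -3599$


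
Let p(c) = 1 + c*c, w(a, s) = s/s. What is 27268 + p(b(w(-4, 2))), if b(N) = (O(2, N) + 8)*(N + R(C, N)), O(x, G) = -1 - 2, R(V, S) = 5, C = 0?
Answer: 28169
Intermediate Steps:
w(a, s) = 1
O(x, G) = -3
b(N) = 25 + 5*N (b(N) = (-3 + 8)*(N + 5) = 5*(5 + N) = 25 + 5*N)
p(c) = 1 + c²
27268 + p(b(w(-4, 2))) = 27268 + (1 + (25 + 5*1)²) = 27268 + (1 + (25 + 5)²) = 27268 + (1 + 30²) = 27268 + (1 + 900) = 27268 + 901 = 28169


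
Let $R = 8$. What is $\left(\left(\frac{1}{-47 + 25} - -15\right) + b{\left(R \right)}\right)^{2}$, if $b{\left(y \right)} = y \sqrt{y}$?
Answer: $\frac{356049}{484} + \frac{5264 \sqrt{2}}{11} \approx 1412.4$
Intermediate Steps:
$b{\left(y \right)} = y^{\frac{3}{2}}$
$\left(\left(\frac{1}{-47 + 25} - -15\right) + b{\left(R \right)}\right)^{2} = \left(\left(\frac{1}{-47 + 25} - -15\right) + 8^{\frac{3}{2}}\right)^{2} = \left(\left(\frac{1}{-22} + 15\right) + 16 \sqrt{2}\right)^{2} = \left(\left(- \frac{1}{22} + 15\right) + 16 \sqrt{2}\right)^{2} = \left(\frac{329}{22} + 16 \sqrt{2}\right)^{2}$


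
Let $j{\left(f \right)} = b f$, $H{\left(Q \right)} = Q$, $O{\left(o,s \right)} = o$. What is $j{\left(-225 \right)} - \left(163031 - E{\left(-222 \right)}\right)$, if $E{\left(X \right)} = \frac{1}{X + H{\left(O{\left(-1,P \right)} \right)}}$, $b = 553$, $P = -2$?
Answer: $- \frac{64102689}{223} \approx -2.8746 \cdot 10^{5}$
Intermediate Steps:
$E{\left(X \right)} = \frac{1}{-1 + X}$ ($E{\left(X \right)} = \frac{1}{X - 1} = \frac{1}{-1 + X}$)
$j{\left(f \right)} = 553 f$
$j{\left(-225 \right)} - \left(163031 - E{\left(-222 \right)}\right) = 553 \left(-225\right) - \left(163031 - \frac{1}{-1 - 222}\right) = -124425 - \left(163031 - \frac{1}{-223}\right) = -124425 - \left(163031 - - \frac{1}{223}\right) = -124425 - \left(163031 + \frac{1}{223}\right) = -124425 - \frac{36355914}{223} = - \frac{64102689}{223}$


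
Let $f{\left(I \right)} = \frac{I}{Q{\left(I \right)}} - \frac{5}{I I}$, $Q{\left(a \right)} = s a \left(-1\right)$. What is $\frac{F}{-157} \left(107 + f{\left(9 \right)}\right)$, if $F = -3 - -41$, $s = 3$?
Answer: $- \frac{2090}{81} \approx -25.802$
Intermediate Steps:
$F = 38$ ($F = -3 + 41 = 38$)
$Q{\left(a \right)} = - 3 a$ ($Q{\left(a \right)} = 3 a \left(-1\right) = - 3 a$)
$f{\left(I \right)} = - \frac{1}{3} - \frac{5}{I^{2}}$ ($f{\left(I \right)} = \frac{I}{\left(-3\right) I} - \frac{5}{I I} = I \left(- \frac{1}{3 I}\right) - \frac{5}{I^{2}} = - \frac{1}{3} - \frac{5}{I^{2}}$)
$\frac{F}{-157} \left(107 + f{\left(9 \right)}\right) = \frac{38}{-157} \left(107 - \left(\frac{1}{3} + \frac{5}{81}\right)\right) = 38 \left(- \frac{1}{157}\right) \left(107 - \frac{32}{81}\right) = - \frac{38 \left(107 - \frac{32}{81}\right)}{157} = \left(- \frac{38}{157}\right) \frac{8635}{81} = - \frac{2090}{81}$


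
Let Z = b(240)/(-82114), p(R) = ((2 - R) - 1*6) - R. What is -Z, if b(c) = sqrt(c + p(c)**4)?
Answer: 2*sqrt(3429742111)/41057 ≈ 2.8528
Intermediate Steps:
p(R) = -4 - 2*R (p(R) = ((2 - R) - 6) - R = (-4 - R) - R = -4 - 2*R)
b(c) = sqrt(c + (-4 - 2*c)**4)
Z = -2*sqrt(3429742111)/41057 (Z = sqrt(240 + 16*(2 + 240)**4)/(-82114) = sqrt(240 + 16*242**4)*(-1/82114) = sqrt(240 + 16*3429742096)*(-1/82114) = sqrt(240 + 54875873536)*(-1/82114) = sqrt(54875873776)*(-1/82114) = (4*sqrt(3429742111))*(-1/82114) = -2*sqrt(3429742111)/41057 ≈ -2.8528)
-Z = -(-2)*sqrt(3429742111)/41057 = 2*sqrt(3429742111)/41057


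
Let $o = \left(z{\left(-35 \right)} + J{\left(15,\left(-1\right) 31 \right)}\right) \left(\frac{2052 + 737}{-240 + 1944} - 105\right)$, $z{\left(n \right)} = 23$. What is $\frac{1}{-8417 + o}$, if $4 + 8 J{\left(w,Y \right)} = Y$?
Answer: $- \frac{13632}{140984063} \approx -9.6692 \cdot 10^{-5}$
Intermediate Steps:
$J{\left(w,Y \right)} = - \frac{1}{2} + \frac{Y}{8}$
$o = - \frac{26243519}{13632}$ ($o = \left(23 + \left(- \frac{1}{2} + \frac{\left(-1\right) 31}{8}\right)\right) \left(\frac{2052 + 737}{-240 + 1944} - 105\right) = \left(23 + \left(- \frac{1}{2} + \frac{1}{8} \left(-31\right)\right)\right) \left(\frac{2789}{1704} - 105\right) = \left(23 - \frac{35}{8}\right) \left(2789 \cdot \frac{1}{1704} - 105\right) = \left(23 - \frac{35}{8}\right) \left(\frac{2789}{1704} - 105\right) = \frac{149}{8} \left(- \frac{176131}{1704}\right) = - \frac{26243519}{13632} \approx -1925.1$)
$\frac{1}{-8417 + o} = \frac{1}{-8417 - \frac{26243519}{13632}} = \frac{1}{- \frac{140984063}{13632}} = - \frac{13632}{140984063}$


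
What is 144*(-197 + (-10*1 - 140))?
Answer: -49968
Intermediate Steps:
144*(-197 + (-10*1 - 140)) = 144*(-197 + (-10 - 140)) = 144*(-197 - 150) = 144*(-347) = -49968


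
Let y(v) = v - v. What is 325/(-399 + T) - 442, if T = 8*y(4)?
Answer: -176683/399 ≈ -442.81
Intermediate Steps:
y(v) = 0
T = 0 (T = 8*0 = 0)
325/(-399 + T) - 442 = 325/(-399 + 0) - 442 = 325/(-399) - 442 = 325*(-1/399) - 442 = -325/399 - 442 = -176683/399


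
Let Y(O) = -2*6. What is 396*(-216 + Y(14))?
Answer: -90288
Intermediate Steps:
Y(O) = -12
396*(-216 + Y(14)) = 396*(-216 - 12) = 396*(-228) = -90288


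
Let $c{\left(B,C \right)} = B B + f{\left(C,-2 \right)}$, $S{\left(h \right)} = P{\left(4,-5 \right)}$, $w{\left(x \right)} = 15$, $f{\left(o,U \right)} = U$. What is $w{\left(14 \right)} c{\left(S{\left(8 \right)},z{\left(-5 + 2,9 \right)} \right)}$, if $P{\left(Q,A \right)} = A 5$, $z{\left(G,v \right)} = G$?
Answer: $9345$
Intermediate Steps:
$P{\left(Q,A \right)} = 5 A$
$S{\left(h \right)} = -25$ ($S{\left(h \right)} = 5 \left(-5\right) = -25$)
$c{\left(B,C \right)} = -2 + B^{2}$ ($c{\left(B,C \right)} = B B - 2 = B^{2} - 2 = -2 + B^{2}$)
$w{\left(14 \right)} c{\left(S{\left(8 \right)},z{\left(-5 + 2,9 \right)} \right)} = 15 \left(-2 + \left(-25\right)^{2}\right) = 15 \left(-2 + 625\right) = 15 \cdot 623 = 9345$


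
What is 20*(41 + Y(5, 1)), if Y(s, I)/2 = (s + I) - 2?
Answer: 980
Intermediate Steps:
Y(s, I) = -4 + 2*I + 2*s (Y(s, I) = 2*((s + I) - 2) = 2*((I + s) - 2) = 2*(-2 + I + s) = -4 + 2*I + 2*s)
20*(41 + Y(5, 1)) = 20*(41 + (-4 + 2*1 + 2*5)) = 20*(41 + (-4 + 2 + 10)) = 20*(41 + 8) = 20*49 = 980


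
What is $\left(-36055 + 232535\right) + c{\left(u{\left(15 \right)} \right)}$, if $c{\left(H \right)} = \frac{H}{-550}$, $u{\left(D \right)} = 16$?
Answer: $\frac{54031992}{275} \approx 1.9648 \cdot 10^{5}$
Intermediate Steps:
$c{\left(H \right)} = - \frac{H}{550}$ ($c{\left(H \right)} = H \left(- \frac{1}{550}\right) = - \frac{H}{550}$)
$\left(-36055 + 232535\right) + c{\left(u{\left(15 \right)} \right)} = \left(-36055 + 232535\right) - \frac{8}{275} = 196480 - \frac{8}{275} = \frac{54031992}{275}$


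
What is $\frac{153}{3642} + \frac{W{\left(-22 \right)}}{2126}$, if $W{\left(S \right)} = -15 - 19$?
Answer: $\frac{33575}{1290482} \approx 0.026017$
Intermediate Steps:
$W{\left(S \right)} = -34$
$\frac{153}{3642} + \frac{W{\left(-22 \right)}}{2126} = \frac{153}{3642} - \frac{34}{2126} = 153 \cdot \frac{1}{3642} - \frac{17}{1063} = \frac{51}{1214} - \frac{17}{1063} = \frac{33575}{1290482}$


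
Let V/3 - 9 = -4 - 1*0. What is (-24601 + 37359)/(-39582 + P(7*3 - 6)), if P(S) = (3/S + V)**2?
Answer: -159475/491887 ≈ -0.32421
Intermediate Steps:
V = 15 (V = 27 + 3*(-4 - 1*0) = 27 + 3*(-4 + 0) = 27 + 3*(-4) = 27 - 12 = 15)
P(S) = (15 + 3/S)**2 (P(S) = (3/S + 15)**2 = (15 + 3/S)**2)
(-24601 + 37359)/(-39582 + P(7*3 - 6)) = (-24601 + 37359)/(-39582 + 9*(1 + 5*(7*3 - 6))**2/(7*3 - 6)**2) = 12758/(-39582 + 9*(1 + 5*(21 - 6))**2/(21 - 6)**2) = 12758/(-39582 + 9*(1 + 5*15)**2/15**2) = 12758/(-39582 + 9*(1/225)*(1 + 75)**2) = 12758/(-39582 + 9*(1/225)*76**2) = 12758/(-39582 + 9*(1/225)*5776) = 12758/(-39582 + 5776/25) = 12758/(-983774/25) = 12758*(-25/983774) = -159475/491887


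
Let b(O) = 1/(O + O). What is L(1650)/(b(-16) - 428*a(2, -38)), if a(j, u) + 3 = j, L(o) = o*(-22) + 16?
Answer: -1161088/13695 ≈ -84.782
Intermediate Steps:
L(o) = 16 - 22*o (L(o) = -22*o + 16 = 16 - 22*o)
b(O) = 1/(2*O)
a(j, u) = -3 + j
L(1650)/(b(-16) - 428*a(2, -38)) = (16 - 22*1650)/((1/2)/(-16) - 428*(-3 + 2)) = (16 - 36300)/((1/2)*(-1/16) - 428*(-1)) = -36284/(-1/32 + 428) = -36284/13695/32 = -36284*32/13695 = -1161088/13695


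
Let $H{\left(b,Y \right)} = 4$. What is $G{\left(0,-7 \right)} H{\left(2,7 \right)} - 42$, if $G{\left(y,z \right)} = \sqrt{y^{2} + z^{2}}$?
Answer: $-14$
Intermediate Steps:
$G{\left(0,-7 \right)} H{\left(2,7 \right)} - 42 = \sqrt{0^{2} + \left(-7\right)^{2}} \cdot 4 - 42 = \sqrt{0 + 49} \cdot 4 - 42 = \sqrt{49} \cdot 4 - 42 = 7 \cdot 4 - 42 = 28 - 42 = -14$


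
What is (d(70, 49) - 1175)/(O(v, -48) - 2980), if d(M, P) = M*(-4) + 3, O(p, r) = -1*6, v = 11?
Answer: 726/1493 ≈ 0.48627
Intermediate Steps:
O(p, r) = -6
d(M, P) = 3 - 4*M (d(M, P) = -4*M + 3 = 3 - 4*M)
(d(70, 49) - 1175)/(O(v, -48) - 2980) = ((3 - 4*70) - 1175)/(-6 - 2980) = ((3 - 280) - 1175)/(-2986) = (-277 - 1175)*(-1/2986) = -1452*(-1/2986) = 726/1493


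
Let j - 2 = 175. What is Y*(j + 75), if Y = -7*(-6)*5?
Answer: 52920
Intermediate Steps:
Y = 210 (Y = 42*5 = 210)
j = 177 (j = 2 + 175 = 177)
Y*(j + 75) = 210*(177 + 75) = 210*252 = 52920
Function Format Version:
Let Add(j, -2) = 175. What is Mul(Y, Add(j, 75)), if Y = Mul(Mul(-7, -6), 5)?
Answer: 52920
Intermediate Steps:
Y = 210 (Y = Mul(42, 5) = 210)
j = 177 (j = Add(2, 175) = 177)
Mul(Y, Add(j, 75)) = Mul(210, Add(177, 75)) = Mul(210, 252) = 52920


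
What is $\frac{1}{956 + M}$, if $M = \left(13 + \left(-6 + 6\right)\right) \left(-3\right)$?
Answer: $\frac{1}{917} \approx 0.0010905$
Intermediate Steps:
$M = -39$ ($M = \left(13 + 0\right) \left(-3\right) = 13 \left(-3\right) = -39$)
$\frac{1}{956 + M} = \frac{1}{956 - 39} = \frac{1}{917}$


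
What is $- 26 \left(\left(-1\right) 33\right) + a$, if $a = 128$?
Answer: $986$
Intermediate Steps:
$- 26 \left(\left(-1\right) 33\right) + a = - 26 \left(\left(-1\right) 33\right) + 128 = \left(-26\right) \left(-33\right) + 128 = 858 + 128 = 986$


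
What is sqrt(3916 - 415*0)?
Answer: 2*sqrt(979) ≈ 62.578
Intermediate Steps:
sqrt(3916 - 415*0) = sqrt(3916 + 0) = sqrt(3916) = 2*sqrt(979)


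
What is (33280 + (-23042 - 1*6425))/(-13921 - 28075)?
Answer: -3813/41996 ≈ -0.090794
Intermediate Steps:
(33280 + (-23042 - 1*6425))/(-13921 - 28075) = (33280 + (-23042 - 6425))/(-41996) = (33280 - 29467)*(-1/41996) = 3813*(-1/41996) = -3813/41996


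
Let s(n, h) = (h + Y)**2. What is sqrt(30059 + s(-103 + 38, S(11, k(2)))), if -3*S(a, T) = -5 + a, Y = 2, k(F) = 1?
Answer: sqrt(30059) ≈ 173.38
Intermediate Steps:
S(a, T) = 5/3 - a/3 (S(a, T) = -(-5 + a)/3 = 5/3 - a/3)
s(n, h) = (2 + h)**2 (s(n, h) = (h + 2)**2 = (2 + h)**2)
sqrt(30059 + s(-103 + 38, S(11, k(2)))) = sqrt(30059 + (2 + (5/3 - 1/3*11))**2) = sqrt(30059 + (2 + (5/3 - 11/3))**2) = sqrt(30059 + (2 - 2)**2) = sqrt(30059 + 0**2) = sqrt(30059 + 0) = sqrt(30059)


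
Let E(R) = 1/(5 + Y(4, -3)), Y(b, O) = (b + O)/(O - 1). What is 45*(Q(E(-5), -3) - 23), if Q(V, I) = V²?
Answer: -372915/361 ≈ -1033.0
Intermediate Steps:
Y(b, O) = (O + b)/(-1 + O)
E(R) = 4/19 (E(R) = 1/(5 + (-3 + 4)/(-1 - 3)) = 1/(5 + 1/(-4)) = 1/(5 - ¼*1) = 1/(5 - ¼) = 1/(19/4) = 4/19)
45*(Q(E(-5), -3) - 23) = 45*((4/19)² - 23) = 45*(16/361 - 23) = 45*(-8287/361) = -372915/361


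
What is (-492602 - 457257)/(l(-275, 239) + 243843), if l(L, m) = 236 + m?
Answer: -949859/244318 ≈ -3.8878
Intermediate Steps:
(-492602 - 457257)/(l(-275, 239) + 243843) = (-492602 - 457257)/((236 + 239) + 243843) = -949859/(475 + 243843) = -949859/244318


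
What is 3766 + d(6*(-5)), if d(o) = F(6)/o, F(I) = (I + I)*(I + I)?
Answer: 18806/5 ≈ 3761.2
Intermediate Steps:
F(I) = 4*I² (F(I) = (2*I)*(2*I) = 4*I²)
d(o) = 144/o (d(o) = (4*6²)/o = (4*36)/o = 144/o)
3766 + d(6*(-5)) = 3766 + 144/((6*(-5))) = 3766 + 144/(-30) = 3766 + 144*(-1/30) = 3766 - 24/5 = 18806/5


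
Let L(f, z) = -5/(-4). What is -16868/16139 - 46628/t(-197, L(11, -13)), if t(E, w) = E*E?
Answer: -1407159504/626338451 ≈ -2.2466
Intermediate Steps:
L(f, z) = 5/4 (L(f, z) = -5*(-1/4) = 5/4)
t(E, w) = E**2
-16868/16139 - 46628/t(-197, L(11, -13)) = -16868/16139 - 46628/((-197)**2) = -16868*1/16139 - 46628/38809 = -16868/16139 - 46628*1/38809 = -16868/16139 - 46628/38809 = -1407159504/626338451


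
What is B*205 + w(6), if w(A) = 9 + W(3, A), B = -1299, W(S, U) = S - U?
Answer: -266289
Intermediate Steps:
w(A) = 12 - A (w(A) = 9 + (3 - A) = 12 - A)
B*205 + w(6) = -1299*205 + (12 - 1*6) = -266295 + (12 - 6) = -266295 + 6 = -266289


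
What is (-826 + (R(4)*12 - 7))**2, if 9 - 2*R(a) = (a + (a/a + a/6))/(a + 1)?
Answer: 15437041/25 ≈ 6.1748e+5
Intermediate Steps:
R(a) = 9/2 - (1 + 7*a/6)/(2*(1 + a)) (R(a) = 9/2 - (a + (a/a + a/6))/(2*(a + 1)) = 9/2 - (a + (1 + a*(1/6)))/(2*(1 + a)) = 9/2 - (a + (1 + a/6))/(2*(1 + a)) = 9/2 - (1 + 7*a/6)/(2*(1 + a)))
(-826 + (R(4)*12 - 7))**2 = (-826 + (((48 + 47*4)/(12*(1 + 4)))*12 - 7))**2 = (-826 + (((1/12)*(48 + 188)/5)*12 - 7))**2 = (-826 + (((1/12)*(1/5)*236)*12 - 7))**2 = (-826 + ((59/15)*12 - 7))**2 = (-826 + (236/5 - 7))**2 = (-826 + 201/5)**2 = (-3929/5)**2 = 15437041/25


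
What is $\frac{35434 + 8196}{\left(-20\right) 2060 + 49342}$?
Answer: $\frac{21815}{4071} \approx 5.3586$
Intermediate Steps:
$\frac{35434 + 8196}{\left(-20\right) 2060 + 49342} = \frac{43630}{-41200 + 49342} = \frac{43630}{8142} = 43630 \cdot \frac{1}{8142} = \frac{21815}{4071}$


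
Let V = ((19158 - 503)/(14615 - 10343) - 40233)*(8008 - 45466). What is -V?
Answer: -1072901509203/712 ≈ -1.5069e+9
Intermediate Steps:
V = 1072901509203/712 (V = (18655/4272 - 40233)*(-37458) = -171856721/4272*(-37458) = 1072901509203/712 ≈ 1.5069e+9)
-V = -1*1072901509203/712 = -1072901509203/712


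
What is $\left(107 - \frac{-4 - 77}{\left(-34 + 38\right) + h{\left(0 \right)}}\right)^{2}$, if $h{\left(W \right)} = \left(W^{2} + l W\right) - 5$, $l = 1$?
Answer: $676$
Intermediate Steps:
$h{\left(W \right)} = -5 + W + W^{2}$ ($h{\left(W \right)} = \left(W^{2} + 1 W\right) - 5 = \left(W^{2} + W\right) - 5 = \left(W + W^{2}\right) - 5 = -5 + W + W^{2}$)
$\left(107 - \frac{-4 - 77}{\left(-34 + 38\right) + h{\left(0 \right)}}\right)^{2} = \left(107 - \frac{-4 - 77}{\left(-34 + 38\right) + \left(-5 + 0 + 0^{2}\right)}\right)^{2} = \left(107 - - \frac{81}{4 + \left(-5 + 0 + 0\right)}\right)^{2} = \left(107 - - \frac{81}{4 - 5}\right)^{2} = \left(107 - - \frac{81}{-1}\right)^{2} = \left(107 - \left(-81\right) \left(-1\right)\right)^{2} = \left(107 - 81\right)^{2} = 26^{2} = 676$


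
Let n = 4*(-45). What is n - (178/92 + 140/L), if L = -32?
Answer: -32671/184 ≈ -177.56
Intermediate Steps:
n = -180
n - (178/92 + 140/L) = -180 - (178/92 + 140/(-32)) = -180 - (178*(1/92) + 140*(-1/32)) = -180 - (89/46 - 35/8) = -180 - 1*(-449/184) = -180 + 449/184 = -32671/184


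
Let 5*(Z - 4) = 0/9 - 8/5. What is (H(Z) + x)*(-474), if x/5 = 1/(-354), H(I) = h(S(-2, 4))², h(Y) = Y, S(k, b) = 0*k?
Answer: 395/59 ≈ 6.6949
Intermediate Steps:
S(k, b) = 0
Z = 92/25 (Z = 4 + (0/9 - 8/5)/5 = 4 + (0*(⅑) - 8*⅕)/5 = 4 + (0 - 8/5)/5 = 4 + (⅕)*(-8/5) = 4 - 8/25 = 92/25 ≈ 3.6800)
H(I) = 0 (H(I) = 0² = 0)
x = -5/354 (x = 5/(-354) = 5*(-1/354) = -5/354 ≈ -0.014124)
(H(Z) + x)*(-474) = (0 - 5/354)*(-474) = -5/354*(-474) = 395/59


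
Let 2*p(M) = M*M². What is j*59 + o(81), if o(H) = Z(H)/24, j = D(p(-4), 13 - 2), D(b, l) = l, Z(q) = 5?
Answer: 15581/24 ≈ 649.21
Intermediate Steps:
p(M) = M³/2 (p(M) = (M*M²)/2 = M³/2)
j = 11 (j = 13 - 2 = 11)
o(H) = 5/24
j*59 + o(81) = 11*59 + 5/24 = 649 + 5/24 = 15581/24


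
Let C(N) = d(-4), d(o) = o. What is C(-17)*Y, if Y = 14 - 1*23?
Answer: 36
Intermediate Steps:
Y = -9 (Y = 14 - 23 = -9)
C(N) = -4
C(-17)*Y = -4*(-9) = 36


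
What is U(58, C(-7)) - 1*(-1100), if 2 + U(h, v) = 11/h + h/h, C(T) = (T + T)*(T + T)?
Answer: 63753/58 ≈ 1099.2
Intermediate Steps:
C(T) = 4*T**2 (C(T) = (2*T)*(2*T) = 4*T**2)
U(h, v) = -1 + 11/h (U(h, v) = -2 + (11/h + h/h) = -2 + (11/h + 1) = -2 + (1 + 11/h) = -1 + 11/h)
U(58, C(-7)) - 1*(-1100) = (11 - 1*58)/58 - 1*(-1100) = (11 - 58)/58 + 1100 = (1/58)*(-47) + 1100 = -47/58 + 1100 = 63753/58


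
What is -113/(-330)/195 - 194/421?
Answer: -12436327/27091350 ≈ -0.45905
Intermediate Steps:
-113/(-330)/195 - 194/421 = -113*(-1/330)*(1/195) - 194*1/421 = (113/330)*(1/195) - 194/421 = 113/64350 - 194/421 = -12436327/27091350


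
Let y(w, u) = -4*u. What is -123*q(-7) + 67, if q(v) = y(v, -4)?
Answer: -1901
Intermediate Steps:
q(v) = 16 (q(v) = -4*(-4) = 16)
-123*q(-7) + 67 = -123*16 + 67 = -1968 + 67 = -1901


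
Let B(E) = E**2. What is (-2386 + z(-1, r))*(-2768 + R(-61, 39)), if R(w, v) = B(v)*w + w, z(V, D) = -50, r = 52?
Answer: 232905960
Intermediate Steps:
R(w, v) = w + w*v**2 (R(w, v) = v**2*w + w = w*v**2 + w = w + w*v**2)
(-2386 + z(-1, r))*(-2768 + R(-61, 39)) = (-2386 - 50)*(-2768 - 61*(1 + 39**2)) = -2436*(-2768 - 61*(1 + 1521)) = -2436*(-2768 - 61*1522) = -2436*(-2768 - 92842) = -2436*(-95610) = 232905960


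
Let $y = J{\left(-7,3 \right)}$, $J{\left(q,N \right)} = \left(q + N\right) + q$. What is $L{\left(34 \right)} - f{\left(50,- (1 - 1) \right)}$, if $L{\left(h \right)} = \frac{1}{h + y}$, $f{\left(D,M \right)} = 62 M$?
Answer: $\frac{1}{23} \approx 0.043478$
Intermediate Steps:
$J{\left(q,N \right)} = N + 2 q$ ($J{\left(q,N \right)} = \left(N + q\right) + q = N + 2 q$)
$y = -11$ ($y = 3 + 2 \left(-7\right) = 3 - 14 = -11$)
$L{\left(h \right)} = \frac{1}{-11 + h}$ ($L{\left(h \right)} = \frac{1}{h - 11} = \frac{1}{-11 + h}$)
$L{\left(34 \right)} - f{\left(50,- (1 - 1) \right)} = \frac{1}{-11 + 34} - 62 \left(- (1 - 1)\right) = \frac{1}{23} - 62 \left(\left(-1\right) 0\right) = \frac{1}{23} - 62 \cdot 0 = \frac{1}{23} - 0 = \frac{1}{23} + 0 = \frac{1}{23}$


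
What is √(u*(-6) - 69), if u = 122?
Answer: 3*I*√89 ≈ 28.302*I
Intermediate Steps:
√(u*(-6) - 69) = √(122*(-6) - 69) = √(-732 - 69) = √(-801) = 3*I*√89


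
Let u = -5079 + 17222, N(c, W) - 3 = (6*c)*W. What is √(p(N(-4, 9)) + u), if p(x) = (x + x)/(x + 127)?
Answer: √22461566/43 ≈ 110.22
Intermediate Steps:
N(c, W) = 3 + 6*W*c (N(c, W) = 3 + (6*c)*W = 3 + 6*W*c)
u = 12143
p(x) = 2*x/(127 + x) (p(x) = (2*x)/(127 + x) = 2*x/(127 + x))
√(p(N(-4, 9)) + u) = √(2*(3 + 6*9*(-4))/(127 + (3 + 6*9*(-4))) + 12143) = √(2*(3 - 216)/(127 + (3 - 216)) + 12143) = √(2*(-213)/(127 - 213) + 12143) = √(2*(-213)/(-86) + 12143) = √(2*(-213)*(-1/86) + 12143) = √(213/43 + 12143) = √(522362/43) = √22461566/43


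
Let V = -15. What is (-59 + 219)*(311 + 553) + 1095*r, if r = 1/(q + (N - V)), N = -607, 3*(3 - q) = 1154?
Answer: 403795755/2921 ≈ 1.3824e+5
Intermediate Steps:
q = -1145/3 (q = 3 - ⅓*1154 = 3 - 1154/3 = -1145/3 ≈ -381.67)
r = -3/2921 (r = 1/(-1145/3 + (-607 - 1*(-15))) = 1/(-1145/3 + (-607 + 15)) = 1/(-1145/3 - 592) = 1/(-2921/3) = -3/2921 ≈ -0.0010270)
(-59 + 219)*(311 + 553) + 1095*r = (-59 + 219)*(311 + 553) + 1095*(-3/2921) = 160*864 - 3285/2921 = 138240 - 3285/2921 = 403795755/2921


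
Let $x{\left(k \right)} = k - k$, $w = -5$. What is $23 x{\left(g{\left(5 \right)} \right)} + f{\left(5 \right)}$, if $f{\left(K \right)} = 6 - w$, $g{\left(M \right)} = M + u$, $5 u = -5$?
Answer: $11$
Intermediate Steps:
$u = -1$ ($u = \frac{1}{5} \left(-5\right) = -1$)
$g{\left(M \right)} = -1 + M$ ($g{\left(M \right)} = M - 1 = -1 + M$)
$x{\left(k \right)} = 0$
$f{\left(K \right)} = 11$ ($f{\left(K \right)} = 6 - -5 = 6 + 5 = 11$)
$23 x{\left(g{\left(5 \right)} \right)} + f{\left(5 \right)} = 23 \cdot 0 + 11 = 0 + 11 = 11$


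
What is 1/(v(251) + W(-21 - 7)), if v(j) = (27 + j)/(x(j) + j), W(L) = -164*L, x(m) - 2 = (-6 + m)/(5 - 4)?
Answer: 249/1143547 ≈ 0.00021774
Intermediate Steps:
x(m) = -4 + m (x(m) = 2 + (-6 + m)/(5 - 4) = 2 + (-6 + m)/1 = 2 + (-6 + m)*1 = 2 + (-6 + m) = -4 + m)
v(j) = (27 + j)/(-4 + 2*j) (v(j) = (27 + j)/((-4 + j) + j) = (27 + j)/(-4 + 2*j))
1/(v(251) + W(-21 - 7)) = 1/((27 + 251)/(2*(-2 + 251)) - 164*(-21 - 7)) = 1/((½)*278/249 - 164*(-28)) = 1/((½)*(1/249)*278 + 4592) = 1/(139/249 + 4592) = 1/(1143547/249) = 249/1143547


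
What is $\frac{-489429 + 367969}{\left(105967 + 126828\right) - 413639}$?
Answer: $\frac{30365}{45211} \approx 0.67163$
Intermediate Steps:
$\frac{-489429 + 367969}{\left(105967 + 126828\right) - 413639} = - \frac{121460}{232795 - 413639} = - \frac{121460}{-180844} = \left(-121460\right) \left(- \frac{1}{180844}\right) = \frac{30365}{45211}$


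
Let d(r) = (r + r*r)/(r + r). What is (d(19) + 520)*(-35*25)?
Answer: -463750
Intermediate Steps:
d(r) = (r + r²)/(2*r) (d(r) = (r + r²)/((2*r)) = (r + r²)*(1/(2*r)) = (r + r²)/(2*r))
(d(19) + 520)*(-35*25) = ((½ + (½)*19) + 520)*(-35*25) = ((½ + 19/2) + 520)*(-875) = (10 + 520)*(-875) = 530*(-875) = -463750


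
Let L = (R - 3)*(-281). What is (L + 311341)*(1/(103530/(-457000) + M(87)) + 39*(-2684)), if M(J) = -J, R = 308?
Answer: -31383340048322336/1328751 ≈ -2.3619e+10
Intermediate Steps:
L = -85705 (L = (308 - 3)*(-281) = 305*(-281) = -85705)
(L + 311341)*(1/(103530/(-457000) + M(87)) + 39*(-2684)) = (-85705 + 311341)*(1/(103530/(-457000) - 1*87) + 39*(-2684)) = 225636*(1/(103530*(-1/457000) - 87) - 104676) = 225636*(1/(-10353/45700 - 87) - 104676) = 225636*(1/(-3986253/45700) - 104676) = 225636*(-45700/3986253 - 104676) = 225636*(-417265064728/3986253) = -31383340048322336/1328751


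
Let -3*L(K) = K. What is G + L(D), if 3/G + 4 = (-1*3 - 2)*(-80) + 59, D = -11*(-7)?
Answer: -35026/1365 ≈ -25.660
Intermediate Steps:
D = 77
L(K) = -K/3
G = 3/455 (G = 3/(-4 + ((-1*3 - 2)*(-80) + 59)) = 3/(-4 + ((-3 - 2)*(-80) + 59)) = 3/(-4 + (-5*(-80) + 59)) = 3/(-4 + (400 + 59)) = 3/(-4 + 459) = 3/455 ≈ 0.0065934)
G + L(D) = 3/455 - ⅓*77 = 3/455 - 77/3 = -35026/1365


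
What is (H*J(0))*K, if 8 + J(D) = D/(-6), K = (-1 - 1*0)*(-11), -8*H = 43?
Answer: 473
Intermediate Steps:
H = -43/8 (H = -⅛*43 = -43/8 ≈ -5.3750)
K = 11 (K = (-1 + 0)*(-11) = -1*(-11) = 11)
J(D) = -8 - D/6 (J(D) = -8 + D/(-6) = -8 + D*(-⅙) = -8 - D/6)
(H*J(0))*K = -43*(-8 - ⅙*0)/8*11 = -43*(-8 + 0)/8*11 = -43/8*(-8)*11 = 43*11 = 473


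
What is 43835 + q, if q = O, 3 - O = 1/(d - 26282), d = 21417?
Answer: 213271871/4865 ≈ 43838.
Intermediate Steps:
O = 14596/4865 (O = 3 - 1/(21417 - 26282) = 3 - 1/(-4865) = 3 - 1*(-1/4865) = 3 + 1/4865 = 14596/4865 ≈ 3.0002)
q = 14596/4865 ≈ 3.0002
43835 + q = 43835 + 14596/4865 = 213271871/4865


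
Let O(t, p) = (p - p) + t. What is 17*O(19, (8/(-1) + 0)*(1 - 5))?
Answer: 323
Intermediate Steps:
O(t, p) = t (O(t, p) = 0 + t = t)
17*O(19, (8/(-1) + 0)*(1 - 5)) = 17*19 = 323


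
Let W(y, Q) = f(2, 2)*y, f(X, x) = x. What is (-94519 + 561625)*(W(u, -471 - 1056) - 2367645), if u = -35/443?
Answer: -489931977816330/443 ≈ -1.1059e+12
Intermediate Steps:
u = -35/443 (u = -35*1/443 = -35/443 ≈ -0.079007)
W(y, Q) = 2*y
(-94519 + 561625)*(W(u, -471 - 1056) - 2367645) = (-94519 + 561625)*(2*(-35/443) - 2367645) = 467106*(-70/443 - 2367645) = 467106*(-1048866805/443) = -489931977816330/443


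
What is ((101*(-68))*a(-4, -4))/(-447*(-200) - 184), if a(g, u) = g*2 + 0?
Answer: 101/164 ≈ 0.61585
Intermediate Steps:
a(g, u) = 2*g (a(g, u) = 2*g + 0 = 2*g)
((101*(-68))*a(-4, -4))/(-447*(-200) - 184) = ((101*(-68))*(2*(-4)))/(-447*(-200) - 184) = (-6868*(-8))/(89400 - 184) = 54944/89216 = 54944*(1/89216) = 101/164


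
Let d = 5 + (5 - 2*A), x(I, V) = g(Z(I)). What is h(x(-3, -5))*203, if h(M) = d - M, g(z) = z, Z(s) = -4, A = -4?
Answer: 4466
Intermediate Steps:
x(I, V) = -4
d = 18 (d = 5 + (5 - 2*(-4)) = 5 + (5 + 8) = 5 + 13 = 18)
h(M) = 18 - M
h(x(-3, -5))*203 = (18 - 1*(-4))*203 = (18 + 4)*203 = 22*203 = 4466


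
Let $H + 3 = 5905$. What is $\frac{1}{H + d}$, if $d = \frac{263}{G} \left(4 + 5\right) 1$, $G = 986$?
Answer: $\frac{986}{5821739} \approx 0.00016937$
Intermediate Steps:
$d = \frac{2367}{986}$ ($d = \frac{263}{986} \left(4 + 5\right) 1 = 263 \cdot \frac{1}{986} \cdot 9 \cdot 1 = \frac{263}{986} \cdot 9 = \frac{2367}{986} \approx 2.4006$)
$H = 5902$ ($H = -3 + 5905 = 5902$)
$\frac{1}{H + d} = \frac{1}{5902 + \frac{2367}{986}} = \frac{1}{\frac{5821739}{986}} = \frac{986}{5821739}$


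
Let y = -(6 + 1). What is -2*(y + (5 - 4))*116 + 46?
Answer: 1438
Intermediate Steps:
y = -7 (y = -1*7 = -7)
-2*(y + (5 - 4))*116 + 46 = -2*(-7 + (5 - 4))*116 + 46 = -2*(-7 + 1)*116 + 46 = -2*(-6)*116 + 46 = 12*116 + 46 = 1392 + 46 = 1438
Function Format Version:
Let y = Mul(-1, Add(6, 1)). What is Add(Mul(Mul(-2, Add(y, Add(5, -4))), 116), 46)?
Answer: 1438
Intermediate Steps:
y = -7 (y = Mul(-1, 7) = -7)
Add(Mul(Mul(-2, Add(y, Add(5, -4))), 116), 46) = Add(Mul(Mul(-2, Add(-7, Add(5, -4))), 116), 46) = Add(Mul(Mul(-2, Add(-7, 1)), 116), 46) = Add(Mul(Mul(-2, -6), 116), 46) = Add(Mul(12, 116), 46) = Add(1392, 46) = 1438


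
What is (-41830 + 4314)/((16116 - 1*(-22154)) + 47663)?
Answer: -37516/85933 ≈ -0.43657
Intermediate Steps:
(-41830 + 4314)/((16116 - 1*(-22154)) + 47663) = -37516/((16116 + 22154) + 47663) = -37516/(38270 + 47663) = -37516/85933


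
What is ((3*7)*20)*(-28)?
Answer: -11760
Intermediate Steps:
((3*7)*20)*(-28) = (21*20)*(-28) = 420*(-28) = -11760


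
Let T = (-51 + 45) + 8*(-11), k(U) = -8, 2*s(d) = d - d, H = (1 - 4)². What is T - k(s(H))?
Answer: -86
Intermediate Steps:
H = 9 (H = (-3)² = 9)
s(d) = 0 (s(d) = (d - d)/2 = (½)*0 = 0)
T = -94 (T = -6 - 88 = -94)
T - k(s(H)) = -94 - 1*(-8) = -94 + 8 = -86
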